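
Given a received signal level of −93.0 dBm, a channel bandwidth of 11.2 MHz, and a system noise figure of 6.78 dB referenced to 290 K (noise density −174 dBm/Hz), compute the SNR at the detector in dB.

Noise floor: N = −174 + 10 log₁₀(B) + NF
10 log₁₀(1.12×10⁷) = 70.49 dB
N = −174 + 70.49 + 6.78 = −96.73 dBm
SNR = P_sig − N = −93.0 − (−96.73) = 3.73 dB → 3.7 dB

3.7 dB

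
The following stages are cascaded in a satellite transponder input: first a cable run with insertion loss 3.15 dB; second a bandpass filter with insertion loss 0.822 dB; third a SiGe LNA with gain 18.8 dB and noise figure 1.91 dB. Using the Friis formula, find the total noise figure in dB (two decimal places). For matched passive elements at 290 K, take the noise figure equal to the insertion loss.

Convert to linear (a loss of L dB is a gain of −L dB): F_i = 10^(NF_i/10), G_i = 10^(G_i,dB/10)
  Stage 1: F_1 = 10^(3.15/10) = 2.065, G_1 = 10^(−3.15/10) = 0.4842
  Stage 2: F_2 = 10^(0.822/10) = 1.208, G_2 = 10^(−0.822/10) = 0.8276
  Stage 3: F_3 = 10^(1.91/10) = 1.552, G_3 = 10^(18.8/10) = 75.86
Friis cascade:
  F = 2.065 + (1.208 − 1)/0.4842 + (1.552 − 1)/0.4007 = 3.874
NF = 10 log₁₀(3.874) = 5.88 dB

5.88 dB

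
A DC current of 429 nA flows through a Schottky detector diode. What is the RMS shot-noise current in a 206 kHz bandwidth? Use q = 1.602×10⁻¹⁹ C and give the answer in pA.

168 pA

I_n = √(2qI·B)
2qI·B = 2 × 1.602×10⁻¹⁹ × 4.29×10⁻⁷ × 2.06×10⁵ = 2.83×10⁻²⁰ A²
I_n = √(2.83×10⁻²⁰) = 1.68×10⁻¹⁰ A = 168 pA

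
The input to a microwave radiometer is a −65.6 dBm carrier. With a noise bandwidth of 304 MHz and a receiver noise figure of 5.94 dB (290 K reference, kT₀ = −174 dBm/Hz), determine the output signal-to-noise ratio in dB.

17.6 dB

Noise floor: N = −174 + 10 log₁₀(B) + NF
10 log₁₀(3.04×10⁸) = 84.83 dB
N = −174 + 84.83 + 5.94 = −83.23 dBm
SNR = P_sig − N = −65.6 − (−83.23) = 17.63 dB → 17.6 dB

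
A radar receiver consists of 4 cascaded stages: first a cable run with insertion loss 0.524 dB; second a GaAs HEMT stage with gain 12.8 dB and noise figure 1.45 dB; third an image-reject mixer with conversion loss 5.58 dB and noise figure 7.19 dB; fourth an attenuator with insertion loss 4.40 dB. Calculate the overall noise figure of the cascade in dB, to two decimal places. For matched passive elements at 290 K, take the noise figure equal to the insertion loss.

Convert to linear (a loss of L dB is a gain of −L dB): F_i = 10^(NF_i/10), G_i = 10^(G_i,dB/10)
  Stage 1: F_1 = 10^(0.524/10) = 1.128, G_1 = 10^(−0.524/10) = 0.8863
  Stage 2: F_2 = 10^(1.45/10) = 1.396, G_2 = 10^(12.8/10) = 19.05
  Stage 3: F_3 = 10^(7.19/10) = 5.236, G_3 = 10^(−5.58/10) = 0.2767
  Stage 4: F_4 = 10^(4.40/10) = 2.754, G_4 = 10^(−4.40/10) = 0.3631
Friis cascade:
  F = 1.128 + (1.396 − 1)/0.8863 + (5.236 − 1)/16.89 + (2.754 − 1)/4.673 = 2.202
NF = 10 log₁₀(2.202) = 3.43 dB

3.43 dB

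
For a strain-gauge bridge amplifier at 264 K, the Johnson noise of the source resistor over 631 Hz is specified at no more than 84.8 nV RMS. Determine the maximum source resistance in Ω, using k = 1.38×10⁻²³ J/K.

Johnson–Nyquist: V_n = √(4kTRB) ⇒ R = V_n² / (4kTB)
4kTB = 4 × 1.38×10⁻²³ × 264 × 6.31×10² = 9.20×10⁻¹⁸
R = (8.48×10⁻⁸)² / 9.20×10⁻¹⁸ = 7.82×10² Ω = 782 Ω

782 Ω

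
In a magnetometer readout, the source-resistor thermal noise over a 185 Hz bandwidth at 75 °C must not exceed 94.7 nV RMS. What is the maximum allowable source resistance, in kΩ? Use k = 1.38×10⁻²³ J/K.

T = 75 °C + 273.15 = 348.15 K
Johnson–Nyquist: V_n = √(4kTRB) ⇒ R = V_n² / (4kTB)
4kTB = 4 × 1.38×10⁻²³ × 348.15 × 1.85×10² = 3.56×10⁻¹⁸
R = (9.47×10⁻⁸)² / 3.56×10⁻¹⁸ = 2.52×10³ Ω = 2.52 kΩ

2.52 kΩ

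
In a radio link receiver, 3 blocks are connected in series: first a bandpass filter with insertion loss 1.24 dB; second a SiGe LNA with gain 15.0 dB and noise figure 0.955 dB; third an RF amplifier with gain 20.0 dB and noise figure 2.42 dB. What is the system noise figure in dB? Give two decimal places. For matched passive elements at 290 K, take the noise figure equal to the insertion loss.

Convert to linear (a loss of L dB is a gain of −L dB): F_i = 10^(NF_i/10), G_i = 10^(G_i,dB/10)
  Stage 1: F_1 = 10^(1.24/10) = 1.330, G_1 = 10^(−1.24/10) = 0.7516
  Stage 2: F_2 = 10^(0.955/10) = 1.246, G_2 = 10^(15.0/10) = 31.62
  Stage 3: F_3 = 10^(2.42/10) = 1.746, G_3 = 10^(20.0/10) = 100.0
Friis cascade:
  F = 1.330 + (1.246 − 1)/0.7516 + (1.746 − 1)/23.77 = 1.689
NF = 10 log₁₀(1.689) = 2.28 dB

2.28 dB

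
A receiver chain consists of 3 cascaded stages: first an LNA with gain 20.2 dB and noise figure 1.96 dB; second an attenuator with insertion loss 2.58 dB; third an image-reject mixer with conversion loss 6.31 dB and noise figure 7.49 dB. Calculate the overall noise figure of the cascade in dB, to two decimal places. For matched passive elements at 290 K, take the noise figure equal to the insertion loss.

2.20 dB

Convert to linear (a loss of L dB is a gain of −L dB): F_i = 10^(NF_i/10), G_i = 10^(G_i,dB/10)
  Stage 1: F_1 = 10^(1.96/10) = 1.570, G_1 = 10^(20.2/10) = 104.7
  Stage 2: F_2 = 10^(2.58/10) = 1.811, G_2 = 10^(−2.58/10) = 0.5521
  Stage 3: F_3 = 10^(7.49/10) = 5.610, G_3 = 10^(−6.31/10) = 0.2339
Friis cascade:
  F = 1.570 + (1.811 − 1)/104.7 + (5.610 − 1)/57.81 = 1.658
NF = 10 log₁₀(1.658) = 2.20 dB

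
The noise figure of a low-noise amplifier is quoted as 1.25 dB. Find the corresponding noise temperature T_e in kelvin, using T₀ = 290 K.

96.7 K

F = 10^(1.25/10) = 1.33352
T_e = (F − 1)·T₀ = (1.33352 − 1) × 290 = 96.7 K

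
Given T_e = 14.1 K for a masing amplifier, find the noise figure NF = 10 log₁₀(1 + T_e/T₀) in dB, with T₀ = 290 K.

0.206 dB

F = 1 + T_e/T₀ = 1 + 14.1/290 = 1.04862
NF = 10 log₁₀(1.04862) = 0.206 dB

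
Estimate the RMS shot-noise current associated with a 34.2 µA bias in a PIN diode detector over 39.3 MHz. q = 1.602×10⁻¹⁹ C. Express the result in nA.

I_n = √(2qI·B)
2qI·B = 2 × 1.602×10⁻¹⁹ × 3.42×10⁻⁵ × 3.93×10⁷ = 4.31×10⁻¹⁶ A²
I_n = √(4.31×10⁻¹⁶) = 2.08×10⁻⁸ A = 20.8 nA

20.8 nA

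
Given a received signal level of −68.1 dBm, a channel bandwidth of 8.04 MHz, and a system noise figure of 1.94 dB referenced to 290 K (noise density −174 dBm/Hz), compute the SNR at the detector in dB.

Noise floor: N = −174 + 10 log₁₀(B) + NF
10 log₁₀(8.04×10⁶) = 69.05 dB
N = −174 + 69.05 + 1.94 = −103.01 dBm
SNR = P_sig − N = −68.1 − (−103.01) = 34.91 dB → 34.9 dB

34.9 dB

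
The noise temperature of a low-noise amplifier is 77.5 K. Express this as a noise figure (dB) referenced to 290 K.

F = 1 + T_e/T₀ = 1 + 77.5/290 = 1.26724
NF = 10 log₁₀(1.26724) = 1.03 dB

1.03 dB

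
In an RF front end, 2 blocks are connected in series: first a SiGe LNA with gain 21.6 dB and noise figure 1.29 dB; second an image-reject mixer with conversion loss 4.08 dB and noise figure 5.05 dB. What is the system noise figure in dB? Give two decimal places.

Convert to linear (a loss of L dB is a gain of −L dB): F_i = 10^(NF_i/10), G_i = 10^(G_i,dB/10)
  Stage 1: F_1 = 10^(1.29/10) = 1.346, G_1 = 10^(21.6/10) = 144.5
  Stage 2: F_2 = 10^(5.05/10) = 3.199, G_2 = 10^(−4.08/10) = 0.3908
Friis cascade:
  F = 1.346 + (3.199 − 1)/144.5 = 1.361
NF = 10 log₁₀(1.361) = 1.34 dB

1.34 dB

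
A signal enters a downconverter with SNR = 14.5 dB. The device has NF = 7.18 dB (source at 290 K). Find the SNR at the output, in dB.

By definition F = SNR_in/SNR_out, so in dB: SNR_out = SNR_in − NF
SNR_out = 14.5 − 7.18 = 7.32 dB

7.32 dB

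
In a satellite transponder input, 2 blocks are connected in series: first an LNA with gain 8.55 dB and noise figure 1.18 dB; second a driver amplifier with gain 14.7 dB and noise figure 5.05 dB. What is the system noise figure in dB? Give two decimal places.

2.09 dB

Convert to linear (a loss of L dB is a gain of −L dB): F_i = 10^(NF_i/10), G_i = 10^(G_i,dB/10)
  Stage 1: F_1 = 10^(1.18/10) = 1.312, G_1 = 10^(8.55/10) = 7.161
  Stage 2: F_2 = 10^(5.05/10) = 3.199, G_2 = 10^(14.7/10) = 29.51
Friis cascade:
  F = 1.312 + (3.199 − 1)/7.161 = 1.619
NF = 10 log₁₀(1.619) = 2.09 dB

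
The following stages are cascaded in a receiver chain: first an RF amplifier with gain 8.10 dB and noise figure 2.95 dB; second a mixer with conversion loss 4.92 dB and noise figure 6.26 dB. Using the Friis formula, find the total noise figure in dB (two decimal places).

Convert to linear (a loss of L dB is a gain of −L dB): F_i = 10^(NF_i/10), G_i = 10^(G_i,dB/10)
  Stage 1: F_1 = 10^(2.95/10) = 1.972, G_1 = 10^(8.10/10) = 6.457
  Stage 2: F_2 = 10^(6.26/10) = 4.227, G_2 = 10^(−4.92/10) = 0.3221
Friis cascade:
  F = 1.972 + (4.227 − 1)/6.457 = 2.472
NF = 10 log₁₀(2.472) = 3.93 dB

3.93 dB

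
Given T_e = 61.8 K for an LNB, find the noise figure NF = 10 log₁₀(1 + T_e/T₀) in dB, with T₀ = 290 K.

F = 1 + T_e/T₀ = 1 + 61.8/290 = 1.2131
NF = 10 log₁₀(1.2131) = 0.839 dB

0.839 dB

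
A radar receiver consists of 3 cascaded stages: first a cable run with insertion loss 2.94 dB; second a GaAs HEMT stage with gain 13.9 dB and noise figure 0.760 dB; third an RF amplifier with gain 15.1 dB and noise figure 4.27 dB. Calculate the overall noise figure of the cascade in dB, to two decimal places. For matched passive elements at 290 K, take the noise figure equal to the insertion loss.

Convert to linear (a loss of L dB is a gain of −L dB): F_i = 10^(NF_i/10), G_i = 10^(G_i,dB/10)
  Stage 1: F_1 = 10^(2.94/10) = 1.968, G_1 = 10^(−2.94/10) = 0.5082
  Stage 2: F_2 = 10^(0.760/10) = 1.191, G_2 = 10^(13.9/10) = 24.55
  Stage 3: F_3 = 10^(4.27/10) = 2.673, G_3 = 10^(15.1/10) = 32.36
Friis cascade:
  F = 1.968 + (1.191 − 1)/0.5082 + (2.673 − 1)/12.47 = 2.478
NF = 10 log₁₀(2.478) = 3.94 dB

3.94 dB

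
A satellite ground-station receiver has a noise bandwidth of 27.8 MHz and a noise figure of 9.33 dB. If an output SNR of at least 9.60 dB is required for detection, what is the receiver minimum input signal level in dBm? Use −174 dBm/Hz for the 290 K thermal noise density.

Sensitivity = −174 + 10 log₁₀(B) + NF + SNR_min
= −174 + 74.44 + 9.33 + 9.60
= −80.63 dBm → −80.6 dBm

−80.6 dBm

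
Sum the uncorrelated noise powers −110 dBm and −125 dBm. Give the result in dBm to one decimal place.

−109.9 dBm

Convert to linear, add, convert back:
P₁ = 1.00×10⁻¹⁴ W, P₂ = 3.16×10⁻¹⁶ W
P_tot = 1.03×10⁻¹⁴ W → 10 log₁₀(P_tot / 10⁻³) = −109.9 dBm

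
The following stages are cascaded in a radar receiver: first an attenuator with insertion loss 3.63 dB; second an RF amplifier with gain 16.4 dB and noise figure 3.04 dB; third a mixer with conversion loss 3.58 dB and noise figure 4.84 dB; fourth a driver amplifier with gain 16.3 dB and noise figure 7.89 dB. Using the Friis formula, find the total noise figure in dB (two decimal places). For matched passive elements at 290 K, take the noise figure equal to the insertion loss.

7.30 dB

Convert to linear (a loss of L dB is a gain of −L dB): F_i = 10^(NF_i/10), G_i = 10^(G_i,dB/10)
  Stage 1: F_1 = 10^(3.63/10) = 2.307, G_1 = 10^(−3.63/10) = 0.4335
  Stage 2: F_2 = 10^(3.04/10) = 2.014, G_2 = 10^(16.4/10) = 43.65
  Stage 3: F_3 = 10^(4.84/10) = 3.048, G_3 = 10^(−3.58/10) = 0.4385
  Stage 4: F_4 = 10^(7.89/10) = 6.152, G_4 = 10^(16.3/10) = 42.66
Friis cascade:
  F = 2.307 + (2.014 − 1)/0.4335 + (3.048 − 1)/18.92 + (6.152 − 1)/8.299 = 5.374
NF = 10 log₁₀(5.374) = 7.30 dB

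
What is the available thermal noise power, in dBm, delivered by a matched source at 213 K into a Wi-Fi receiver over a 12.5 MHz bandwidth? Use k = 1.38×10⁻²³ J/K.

P_n = kTB = 1.38×10⁻²³ × 213 × 1.25×10⁷ = 3.67×10⁻¹⁴ W
In dBm: 10 log₁₀(3.67×10⁻¹⁴ / 10⁻³) = −104.3 dBm

−104.3 dBm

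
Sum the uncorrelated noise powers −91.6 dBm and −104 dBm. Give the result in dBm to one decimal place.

Convert to linear, add, convert back:
P₁ = 6.92×10⁻¹³ W, P₂ = 3.98×10⁻¹⁴ W
P_tot = 7.32×10⁻¹³ W → 10 log₁₀(P_tot / 10⁻³) = −91.4 dBm

−91.4 dBm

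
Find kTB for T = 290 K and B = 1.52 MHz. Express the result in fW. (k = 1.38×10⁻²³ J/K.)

6.08 fW

P_n = kTB = 1.38×10⁻²³ × 290 × 1.52×10⁶ = 6.08×10⁻¹⁵ W = 6.08 fW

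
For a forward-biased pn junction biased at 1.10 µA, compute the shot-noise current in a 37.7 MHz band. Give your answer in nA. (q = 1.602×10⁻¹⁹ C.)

I_n = √(2qI·B)
2qI·B = 2 × 1.602×10⁻¹⁹ × 1.10×10⁻⁶ × 3.77×10⁷ = 1.33×10⁻¹⁷ A²
I_n = √(1.33×10⁻¹⁷) = 3.65×10⁻⁹ A = 3.65 nA

3.65 nA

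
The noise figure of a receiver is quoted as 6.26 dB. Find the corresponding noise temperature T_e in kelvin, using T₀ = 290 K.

936 K

F = 10^(6.26/10) = 4.22669
T_e = (F − 1)·T₀ = (4.22669 − 1) × 290 = 936 K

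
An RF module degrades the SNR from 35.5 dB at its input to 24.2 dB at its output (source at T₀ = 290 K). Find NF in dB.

11.3 dB

NF (dB) = SNR_in(dB) − SNR_out(dB) when the source is at T₀
NF = 35.5 − 24.2 = 11.3 dB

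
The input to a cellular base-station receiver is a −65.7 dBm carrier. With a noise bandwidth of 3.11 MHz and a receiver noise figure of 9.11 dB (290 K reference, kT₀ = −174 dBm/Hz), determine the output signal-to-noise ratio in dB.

34.3 dB

Noise floor: N = −174 + 10 log₁₀(B) + NF
10 log₁₀(3.11×10⁶) = 64.93 dB
N = −174 + 64.93 + 9.11 = −99.96 dBm
SNR = P_sig − N = −65.7 − (−99.96) = 34.26 dB → 34.3 dB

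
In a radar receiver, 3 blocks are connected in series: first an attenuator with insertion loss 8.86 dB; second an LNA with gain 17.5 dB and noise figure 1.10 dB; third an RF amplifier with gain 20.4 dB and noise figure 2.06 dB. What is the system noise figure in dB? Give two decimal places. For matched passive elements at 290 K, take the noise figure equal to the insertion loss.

10.00 dB

Convert to linear (a loss of L dB is a gain of −L dB): F_i = 10^(NF_i/10), G_i = 10^(G_i,dB/10)
  Stage 1: F_1 = 10^(8.86/10) = 7.691, G_1 = 10^(−8.86/10) = 0.1300
  Stage 2: F_2 = 10^(1.10/10) = 1.288, G_2 = 10^(17.5/10) = 56.23
  Stage 3: F_3 = 10^(2.06/10) = 1.607, G_3 = 10^(20.4/10) = 109.6
Friis cascade:
  F = 7.691 + (1.288 − 1)/0.1300 + (1.607 − 1)/7.311 = 9.991
NF = 10 log₁₀(9.991) = 10.00 dB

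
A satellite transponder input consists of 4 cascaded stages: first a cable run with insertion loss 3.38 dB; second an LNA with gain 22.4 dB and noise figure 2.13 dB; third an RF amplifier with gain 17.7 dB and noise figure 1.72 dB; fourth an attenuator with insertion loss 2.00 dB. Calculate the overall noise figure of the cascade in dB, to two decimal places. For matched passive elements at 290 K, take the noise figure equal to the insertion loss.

Convert to linear (a loss of L dB is a gain of −L dB): F_i = 10^(NF_i/10), G_i = 10^(G_i,dB/10)
  Stage 1: F_1 = 10^(3.38/10) = 2.178, G_1 = 10^(−3.38/10) = 0.4592
  Stage 2: F_2 = 10^(2.13/10) = 1.633, G_2 = 10^(22.4/10) = 173.8
  Stage 3: F_3 = 10^(1.72/10) = 1.486, G_3 = 10^(17.7/10) = 58.88
  Stage 4: F_4 = 10^(2.00/10) = 1.585, G_4 = 10^(−2.00/10) = 0.6310
Friis cascade:
  F = 2.178 + (1.633 − 1)/0.4592 + (1.486 − 1)/79.80 + (1.585 − 1)/4699 = 3.563
NF = 10 log₁₀(3.563) = 5.52 dB

5.52 dB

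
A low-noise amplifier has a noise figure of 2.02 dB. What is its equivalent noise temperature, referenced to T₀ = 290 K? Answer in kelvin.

F = 10^(2.02/10) = 1.59221
T_e = (F − 1)·T₀ = (1.59221 − 1) × 290 = 172 K

172 K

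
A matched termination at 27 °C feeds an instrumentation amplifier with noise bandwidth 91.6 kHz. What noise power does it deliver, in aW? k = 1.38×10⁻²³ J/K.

379 aW

T = 27 °C + 273.15 = 300.15 K
P_n = kTB = 1.38×10⁻²³ × 300.15 × 9.16×10⁴ = 3.79×10⁻¹⁶ W = 379 aW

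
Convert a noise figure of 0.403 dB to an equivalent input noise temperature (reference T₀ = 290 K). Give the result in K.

28.2 K

F = 10^(0.403/10) = 1.09724
T_e = (F − 1)·T₀ = (1.09724 − 1) × 290 = 28.2 K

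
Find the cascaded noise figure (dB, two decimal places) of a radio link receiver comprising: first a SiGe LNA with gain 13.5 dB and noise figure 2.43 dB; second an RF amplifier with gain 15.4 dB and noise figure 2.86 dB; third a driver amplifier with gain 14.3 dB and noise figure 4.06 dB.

Convert to linear (a loss of L dB is a gain of −L dB): F_i = 10^(NF_i/10), G_i = 10^(G_i,dB/10)
  Stage 1: F_1 = 10^(2.43/10) = 1.750, G_1 = 10^(13.5/10) = 22.39
  Stage 2: F_2 = 10^(2.86/10) = 1.932, G_2 = 10^(15.4/10) = 34.67
  Stage 3: F_3 = 10^(4.06/10) = 2.547, G_3 = 10^(14.3/10) = 26.92
Friis cascade:
  F = 1.750 + (1.932 − 1)/22.39 + (2.547 − 1)/776.2 = 1.793
NF = 10 log₁₀(1.793) = 2.54 dB

2.54 dB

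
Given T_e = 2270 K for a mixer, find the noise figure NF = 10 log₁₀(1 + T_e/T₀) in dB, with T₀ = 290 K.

9.46 dB

F = 1 + T_e/T₀ = 1 + 2270/290 = 8.82759
NF = 10 log₁₀(8.82759) = 9.46 dB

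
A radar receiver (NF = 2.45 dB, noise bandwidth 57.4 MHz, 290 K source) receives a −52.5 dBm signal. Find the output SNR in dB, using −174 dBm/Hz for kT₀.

Noise floor: N = −174 + 10 log₁₀(B) + NF
10 log₁₀(5.74×10⁷) = 77.59 dB
N = −174 + 77.59 + 2.45 = −93.96 dBm
SNR = P_sig − N = −52.5 − (−93.96) = 41.46 dB → 41.5 dB

41.5 dB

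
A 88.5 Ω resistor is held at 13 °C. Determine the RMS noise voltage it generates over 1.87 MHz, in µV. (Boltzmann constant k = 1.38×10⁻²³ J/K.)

1.62 µV

T = 13 °C + 273.15 = 286.15 K
V_n = √(4kTRB)
4kTRB = 4 × 1.38×10⁻²³ × 286.15 × 8.85×10¹ × 1.87×10⁶ = 2.61×10⁻¹² V²
V_n = √(2.61×10⁻¹²) = 1.62×10⁻⁶ V = 1.62 µV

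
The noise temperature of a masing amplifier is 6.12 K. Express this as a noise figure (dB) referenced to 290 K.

F = 1 + T_e/T₀ = 1 + 6.12/290 = 1.0211
NF = 10 log₁₀(1.0211) = 0.091 dB

0.091 dB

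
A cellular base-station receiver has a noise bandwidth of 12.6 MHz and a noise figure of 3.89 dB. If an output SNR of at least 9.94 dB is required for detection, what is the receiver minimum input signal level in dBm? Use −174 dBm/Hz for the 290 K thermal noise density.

−89.2 dBm

Sensitivity = −174 + 10 log₁₀(B) + NF + SNR_min
= −174 + 71 + 3.89 + 9.94
= −89.17 dBm → −89.2 dBm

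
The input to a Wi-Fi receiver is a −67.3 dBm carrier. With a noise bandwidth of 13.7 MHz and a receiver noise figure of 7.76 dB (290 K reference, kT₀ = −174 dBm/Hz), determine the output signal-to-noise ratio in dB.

27.6 dB

Noise floor: N = −174 + 10 log₁₀(B) + NF
10 log₁₀(1.37×10⁷) = 71.37 dB
N = −174 + 71.37 + 7.76 = −94.87 dBm
SNR = P_sig − N = −67.3 − (−94.87) = 27.57 dB → 27.6 dB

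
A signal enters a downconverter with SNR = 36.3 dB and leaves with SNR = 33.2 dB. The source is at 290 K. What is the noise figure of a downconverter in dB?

NF (dB) = SNR_in(dB) − SNR_out(dB) when the source is at T₀
NF = 36.3 − 33.2 = 3.1 dB

3.1 dB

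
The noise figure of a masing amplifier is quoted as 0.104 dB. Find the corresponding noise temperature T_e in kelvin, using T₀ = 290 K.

F = 10^(0.104/10) = 1.02424
T_e = (F − 1)·T₀ = (1.02424 − 1) × 290 = 7.03 K

7.03 K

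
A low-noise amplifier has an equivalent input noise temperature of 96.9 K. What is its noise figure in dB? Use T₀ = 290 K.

1.25 dB

F = 1 + T_e/T₀ = 1 + 96.9/290 = 1.33414
NF = 10 log₁₀(1.33414) = 1.25 dB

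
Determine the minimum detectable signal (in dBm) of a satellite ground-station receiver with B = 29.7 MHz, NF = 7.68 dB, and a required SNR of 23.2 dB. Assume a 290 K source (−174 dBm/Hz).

−68.4 dBm

Sensitivity = −174 + 10 log₁₀(B) + NF + SNR_min
= −174 + 74.73 + 7.68 + 23.2
= −68.39 dBm → −68.4 dBm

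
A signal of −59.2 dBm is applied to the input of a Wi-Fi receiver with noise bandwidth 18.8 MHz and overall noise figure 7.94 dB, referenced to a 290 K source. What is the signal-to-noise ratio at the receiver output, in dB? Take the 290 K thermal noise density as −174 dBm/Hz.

34.1 dB

Noise floor: N = −174 + 10 log₁₀(B) + NF
10 log₁₀(1.88×10⁷) = 72.74 dB
N = −174 + 72.74 + 7.94 = −93.32 dBm
SNR = P_sig − N = −59.2 − (−93.32) = 34.12 dB → 34.1 dB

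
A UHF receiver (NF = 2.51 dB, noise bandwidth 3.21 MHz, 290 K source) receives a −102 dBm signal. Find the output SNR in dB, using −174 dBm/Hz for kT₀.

4.4 dB

Noise floor: N = −174 + 10 log₁₀(B) + NF
10 log₁₀(3.21×10⁶) = 65.07 dB
N = −174 + 65.07 + 2.51 = −106.42 dBm
SNR = P_sig − N = −102 − (−106.42) = 4.42 dB → 4.4 dB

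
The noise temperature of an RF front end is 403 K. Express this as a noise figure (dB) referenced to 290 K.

3.78 dB

F = 1 + T_e/T₀ = 1 + 403/290 = 2.38966
NF = 10 log₁₀(2.38966) = 3.78 dB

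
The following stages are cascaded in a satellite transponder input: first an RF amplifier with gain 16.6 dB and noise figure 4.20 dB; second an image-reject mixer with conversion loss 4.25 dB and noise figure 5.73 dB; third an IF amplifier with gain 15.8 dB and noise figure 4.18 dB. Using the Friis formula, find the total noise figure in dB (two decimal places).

4.45 dB

Convert to linear (a loss of L dB is a gain of −L dB): F_i = 10^(NF_i/10), G_i = 10^(G_i,dB/10)
  Stage 1: F_1 = 10^(4.20/10) = 2.630, G_1 = 10^(16.6/10) = 45.71
  Stage 2: F_2 = 10^(5.73/10) = 3.741, G_2 = 10^(−4.25/10) = 0.3758
  Stage 3: F_3 = 10^(4.18/10) = 2.618, G_3 = 10^(15.8/10) = 38.02
Friis cascade:
  F = 2.630 + (3.741 − 1)/45.71 + (2.618 − 1)/17.18 = 2.784
NF = 10 log₁₀(2.784) = 4.45 dB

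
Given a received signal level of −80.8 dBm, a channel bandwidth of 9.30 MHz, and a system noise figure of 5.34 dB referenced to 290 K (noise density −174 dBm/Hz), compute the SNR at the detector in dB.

Noise floor: N = −174 + 10 log₁₀(B) + NF
10 log₁₀(9.30×10⁶) = 69.68 dB
N = −174 + 69.68 + 5.34 = −98.98 dBm
SNR = P_sig − N = −80.8 − (−98.98) = 18.18 dB → 18.2 dB

18.2 dB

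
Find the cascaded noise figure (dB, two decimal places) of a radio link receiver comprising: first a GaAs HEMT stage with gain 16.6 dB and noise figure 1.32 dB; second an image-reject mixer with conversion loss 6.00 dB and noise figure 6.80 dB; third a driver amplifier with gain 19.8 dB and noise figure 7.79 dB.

2.73 dB

Convert to linear (a loss of L dB is a gain of −L dB): F_i = 10^(NF_i/10), G_i = 10^(G_i,dB/10)
  Stage 1: F_1 = 10^(1.32/10) = 1.355, G_1 = 10^(16.6/10) = 45.71
  Stage 2: F_2 = 10^(6.80/10) = 4.786, G_2 = 10^(−6.00/10) = 0.2512
  Stage 3: F_3 = 10^(7.79/10) = 6.012, G_3 = 10^(19.8/10) = 95.50
Friis cascade:
  F = 1.355 + (4.786 − 1)/45.71 + (6.012 − 1)/11.48 = 1.875
NF = 10 log₁₀(1.875) = 2.73 dB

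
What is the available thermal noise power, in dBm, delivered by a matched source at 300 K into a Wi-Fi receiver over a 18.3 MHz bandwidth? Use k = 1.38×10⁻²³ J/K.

P_n = kTB = 1.38×10⁻²³ × 300 × 1.83×10⁷ = 7.58×10⁻¹⁴ W
In dBm: 10 log₁₀(7.58×10⁻¹⁴ / 10⁻³) = −101.2 dBm

−101.2 dBm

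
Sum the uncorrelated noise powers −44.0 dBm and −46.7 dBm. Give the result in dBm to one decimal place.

Convert to linear, add, convert back:
P₁ = 3.98×10⁻⁸ W, P₂ = 2.14×10⁻⁸ W
P_tot = 6.12×10⁻⁸ W → 10 log₁₀(P_tot / 10⁻³) = −42.1 dBm

−42.1 dBm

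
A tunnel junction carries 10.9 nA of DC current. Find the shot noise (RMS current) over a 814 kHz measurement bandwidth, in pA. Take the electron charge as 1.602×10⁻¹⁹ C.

53.3 pA

I_n = √(2qI·B)
2qI·B = 2 × 1.602×10⁻¹⁹ × 1.09×10⁻⁸ × 8.14×10⁵ = 2.84×10⁻²¹ A²
I_n = √(2.84×10⁻²¹) = 5.33×10⁻¹¹ A = 53.3 pA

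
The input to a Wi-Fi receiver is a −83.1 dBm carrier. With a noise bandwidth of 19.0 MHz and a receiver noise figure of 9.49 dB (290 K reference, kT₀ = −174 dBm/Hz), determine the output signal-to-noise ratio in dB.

Noise floor: N = −174 + 10 log₁₀(B) + NF
10 log₁₀(1.90×10⁷) = 72.79 dB
N = −174 + 72.79 + 9.49 = −91.72 dBm
SNR = P_sig − N = −83.1 − (−91.72) = 8.62 dB → 8.6 dB

8.6 dB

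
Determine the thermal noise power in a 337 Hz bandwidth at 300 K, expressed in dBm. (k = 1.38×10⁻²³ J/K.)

−148.6 dBm

P_n = kTB = 1.38×10⁻²³ × 300 × 3.37×10² = 1.40×10⁻¹⁸ W
In dBm: 10 log₁₀(1.40×10⁻¹⁸ / 10⁻³) = −148.6 dBm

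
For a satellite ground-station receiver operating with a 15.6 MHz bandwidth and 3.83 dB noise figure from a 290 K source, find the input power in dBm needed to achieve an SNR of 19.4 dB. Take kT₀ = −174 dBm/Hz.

−78.8 dBm

Sensitivity = −174 + 10 log₁₀(B) + NF + SNR_min
= −174 + 71.93 + 3.83 + 19.4
= −78.84 dBm → −78.8 dBm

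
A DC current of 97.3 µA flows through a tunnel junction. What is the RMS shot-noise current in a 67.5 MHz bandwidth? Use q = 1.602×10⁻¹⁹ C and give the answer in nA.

I_n = √(2qI·B)
2qI·B = 2 × 1.602×10⁻¹⁹ × 9.73×10⁻⁵ × 6.75×10⁷ = 2.10×10⁻¹⁵ A²
I_n = √(2.10×10⁻¹⁵) = 4.59×10⁻⁸ A = 45.9 nA

45.9 nA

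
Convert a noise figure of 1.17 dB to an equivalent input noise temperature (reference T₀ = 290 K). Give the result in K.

89.7 K

F = 10^(1.17/10) = 1.30918
T_e = (F − 1)·T₀ = (1.30918 − 1) × 290 = 89.7 K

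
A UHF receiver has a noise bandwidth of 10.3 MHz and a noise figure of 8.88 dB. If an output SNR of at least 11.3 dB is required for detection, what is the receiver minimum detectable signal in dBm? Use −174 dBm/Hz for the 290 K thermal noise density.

Sensitivity = −174 + 10 log₁₀(B) + NF + SNR_min
= −174 + 70.13 + 8.88 + 11.3
= −83.69 dBm → −83.7 dBm

−83.7 dBm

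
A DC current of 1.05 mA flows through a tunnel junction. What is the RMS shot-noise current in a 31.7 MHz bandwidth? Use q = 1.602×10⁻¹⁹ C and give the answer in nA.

103 nA

I_n = √(2qI·B)
2qI·B = 2 × 1.602×10⁻¹⁹ × 1.05×10⁻³ × 3.17×10⁷ = 1.07×10⁻¹⁴ A²
I_n = √(1.07×10⁻¹⁴) = 1.03×10⁻⁷ A = 103 nA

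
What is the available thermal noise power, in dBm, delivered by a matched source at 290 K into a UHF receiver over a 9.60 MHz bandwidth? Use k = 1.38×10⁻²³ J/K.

P_n = kTB = 1.38×10⁻²³ × 290 × 9.60×10⁶ = 3.84×10⁻¹⁴ W
In dBm: 10 log₁₀(3.84×10⁻¹⁴ / 10⁻³) = −104.2 dBm

−104.2 dBm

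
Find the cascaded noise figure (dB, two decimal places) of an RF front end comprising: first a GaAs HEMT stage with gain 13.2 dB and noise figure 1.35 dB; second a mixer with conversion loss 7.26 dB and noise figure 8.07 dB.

Convert to linear (a loss of L dB is a gain of −L dB): F_i = 10^(NF_i/10), G_i = 10^(G_i,dB/10)
  Stage 1: F_1 = 10^(1.35/10) = 1.365, G_1 = 10^(13.2/10) = 20.89
  Stage 2: F_2 = 10^(8.07/10) = 6.412, G_2 = 10^(−7.26/10) = 0.1879
Friis cascade:
  F = 1.365 + (6.412 − 1)/20.89 = 1.624
NF = 10 log₁₀(1.624) = 2.10 dB

2.10 dB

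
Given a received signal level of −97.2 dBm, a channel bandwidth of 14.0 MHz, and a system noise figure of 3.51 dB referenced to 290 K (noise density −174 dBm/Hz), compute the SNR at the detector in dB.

1.8 dB

Noise floor: N = −174 + 10 log₁₀(B) + NF
10 log₁₀(1.40×10⁷) = 71.46 dB
N = −174 + 71.46 + 3.51 = −99.03 dBm
SNR = P_sig − N = −97.2 − (−99.03) = 1.83 dB → 1.8 dB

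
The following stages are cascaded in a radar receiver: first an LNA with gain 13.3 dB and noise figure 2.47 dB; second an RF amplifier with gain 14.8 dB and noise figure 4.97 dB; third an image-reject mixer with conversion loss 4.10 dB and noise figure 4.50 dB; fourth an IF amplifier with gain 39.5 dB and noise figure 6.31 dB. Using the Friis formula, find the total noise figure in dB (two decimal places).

Convert to linear (a loss of L dB is a gain of −L dB): F_i = 10^(NF_i/10), G_i = 10^(G_i,dB/10)
  Stage 1: F_1 = 10^(2.47/10) = 1.766, G_1 = 10^(13.3/10) = 21.38
  Stage 2: F_2 = 10^(4.97/10) = 3.141, G_2 = 10^(14.8/10) = 30.20
  Stage 3: F_3 = 10^(4.50/10) = 2.818, G_3 = 10^(−4.10/10) = 0.3890
  Stage 4: F_4 = 10^(6.31/10) = 4.276, G_4 = 10^(39.5/10) = 8913
Friis cascade:
  F = 1.766 + (3.141 − 1)/21.38 + (2.818 − 1)/645.7 + (4.276 − 1)/251.2 = 1.882
NF = 10 log₁₀(1.882) = 2.75 dB

2.75 dB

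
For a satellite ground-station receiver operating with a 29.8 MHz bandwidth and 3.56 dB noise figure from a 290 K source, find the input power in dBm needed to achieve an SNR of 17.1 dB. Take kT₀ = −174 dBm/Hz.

Sensitivity = −174 + 10 log₁₀(B) + NF + SNR_min
= −174 + 74.74 + 3.56 + 17.1
= −78.60 dBm → −78.6 dBm

−78.6 dBm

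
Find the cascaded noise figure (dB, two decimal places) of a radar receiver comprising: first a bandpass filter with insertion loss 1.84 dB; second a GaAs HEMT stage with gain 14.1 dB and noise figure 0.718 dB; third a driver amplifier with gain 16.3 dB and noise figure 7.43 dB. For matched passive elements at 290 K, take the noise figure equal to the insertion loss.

Convert to linear (a loss of L dB is a gain of −L dB): F_i = 10^(NF_i/10), G_i = 10^(G_i,dB/10)
  Stage 1: F_1 = 10^(1.84/10) = 1.528, G_1 = 10^(−1.84/10) = 0.6546
  Stage 2: F_2 = 10^(0.718/10) = 1.180, G_2 = 10^(14.1/10) = 25.70
  Stage 3: F_3 = 10^(7.43/10) = 5.534, G_3 = 10^(16.3/10) = 42.66
Friis cascade:
  F = 1.528 + (1.180 − 1)/0.6546 + (5.534 − 1)/16.83 = 2.072
NF = 10 log₁₀(2.072) = 3.16 dB

3.16 dB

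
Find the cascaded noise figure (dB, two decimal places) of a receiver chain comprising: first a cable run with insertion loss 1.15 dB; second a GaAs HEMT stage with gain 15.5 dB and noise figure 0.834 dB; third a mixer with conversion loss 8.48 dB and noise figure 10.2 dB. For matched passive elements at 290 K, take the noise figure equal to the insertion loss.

Convert to linear (a loss of L dB is a gain of −L dB): F_i = 10^(NF_i/10), G_i = 10^(G_i,dB/10)
  Stage 1: F_1 = 10^(1.15/10) = 1.303, G_1 = 10^(−1.15/10) = 0.7674
  Stage 2: F_2 = 10^(0.834/10) = 1.212, G_2 = 10^(15.5/10) = 35.48
  Stage 3: F_3 = 10^(10.2/10) = 10.47, G_3 = 10^(−8.48/10) = 0.1419
Friis cascade:
  F = 1.303 + (1.212 − 1)/0.7674 + (10.47 − 1)/27.23 = 1.927
NF = 10 log₁₀(1.927) = 2.85 dB

2.85 dB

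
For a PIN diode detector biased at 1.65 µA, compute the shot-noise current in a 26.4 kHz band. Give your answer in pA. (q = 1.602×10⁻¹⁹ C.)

I_n = √(2qI·B)
2qI·B = 2 × 1.602×10⁻¹⁹ × 1.65×10⁻⁶ × 2.64×10⁴ = 1.40×10⁻²⁰ A²
I_n = √(1.40×10⁻²⁰) = 1.18×10⁻¹⁰ A = 118 pA

118 pA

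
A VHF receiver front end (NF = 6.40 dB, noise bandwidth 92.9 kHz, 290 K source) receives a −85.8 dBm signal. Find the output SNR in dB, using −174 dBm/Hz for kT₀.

Noise floor: N = −174 + 10 log₁₀(B) + NF
10 log₁₀(9.29×10⁴) = 49.68 dB
N = −174 + 49.68 + 6.40 = −117.92 dBm
SNR = P_sig − N = −85.8 − (−117.92) = 32.12 dB → 32.1 dB

32.1 dB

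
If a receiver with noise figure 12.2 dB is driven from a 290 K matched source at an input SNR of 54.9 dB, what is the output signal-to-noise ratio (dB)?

By definition F = SNR_in/SNR_out, so in dB: SNR_out = SNR_in − NF
SNR_out = 54.9 − 12.2 = 42.7 dB

42.7 dB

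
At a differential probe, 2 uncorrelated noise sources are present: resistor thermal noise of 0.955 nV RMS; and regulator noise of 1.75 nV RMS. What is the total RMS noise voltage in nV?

1.99 nV

Uncorrelated sources add in power (mean-square): V_tot = √(ΣV_i²)
V_tot = √[(9.55×10⁻¹⁰)² + (1.75×10⁻⁹)²] = 1.99×10⁻⁹ V = 1.99 nV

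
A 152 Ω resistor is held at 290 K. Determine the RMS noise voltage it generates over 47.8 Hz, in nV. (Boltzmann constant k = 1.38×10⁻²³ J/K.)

V_n = √(4kTRB)
4kTRB = 4 × 1.38×10⁻²³ × 290 × 1.52×10² × 4.78×10¹ = 1.16×10⁻¹⁶ V²
V_n = √(1.16×10⁻¹⁶) = 1.08×10⁻⁸ V = 10.8 nV

10.8 nV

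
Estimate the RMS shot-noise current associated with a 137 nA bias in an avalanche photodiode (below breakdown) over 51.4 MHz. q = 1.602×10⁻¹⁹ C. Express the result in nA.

1.50 nA

I_n = √(2qI·B)
2qI·B = 2 × 1.602×10⁻¹⁹ × 1.37×10⁻⁷ × 5.14×10⁷ = 2.26×10⁻¹⁸ A²
I_n = √(2.26×10⁻¹⁸) = 1.50×10⁻⁹ A = 1.50 nA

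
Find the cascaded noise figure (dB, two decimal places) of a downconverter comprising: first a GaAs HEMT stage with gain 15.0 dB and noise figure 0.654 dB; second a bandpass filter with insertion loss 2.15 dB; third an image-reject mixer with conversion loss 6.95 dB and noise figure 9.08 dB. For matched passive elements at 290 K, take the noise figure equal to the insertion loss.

1.91 dB

Convert to linear (a loss of L dB is a gain of −L dB): F_i = 10^(NF_i/10), G_i = 10^(G_i,dB/10)
  Stage 1: F_1 = 10^(0.654/10) = 1.163, G_1 = 10^(15.0/10) = 31.62
  Stage 2: F_2 = 10^(2.15/10) = 1.641, G_2 = 10^(−2.15/10) = 0.6095
  Stage 3: F_3 = 10^(9.08/10) = 8.091, G_3 = 10^(−6.95/10) = 0.2018
Friis cascade:
  F = 1.163 + (1.641 − 1)/31.62 + (8.091 − 1)/19.28 = 1.551
NF = 10 log₁₀(1.551) = 1.91 dB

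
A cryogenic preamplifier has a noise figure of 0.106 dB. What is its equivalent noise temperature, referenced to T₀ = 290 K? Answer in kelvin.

7.17 K

F = 10^(0.106/10) = 1.02471
T_e = (F − 1)·T₀ = (1.02471 − 1) × 290 = 7.17 K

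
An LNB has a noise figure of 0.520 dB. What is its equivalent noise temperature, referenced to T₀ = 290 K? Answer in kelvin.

F = 10^(0.520/10) = 1.1272
T_e = (F − 1)·T₀ = (1.1272 − 1) × 290 = 36.9 K

36.9 K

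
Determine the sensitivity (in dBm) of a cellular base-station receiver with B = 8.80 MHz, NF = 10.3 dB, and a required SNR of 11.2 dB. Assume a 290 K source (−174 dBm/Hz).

−83.1 dBm

Sensitivity = −174 + 10 log₁₀(B) + NF + SNR_min
= −174 + 69.44 + 10.3 + 11.2
= −83.06 dBm → −83.1 dBm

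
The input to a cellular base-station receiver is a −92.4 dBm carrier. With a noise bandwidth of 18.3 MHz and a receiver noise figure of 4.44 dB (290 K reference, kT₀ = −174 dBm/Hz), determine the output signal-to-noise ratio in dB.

Noise floor: N = −174 + 10 log₁₀(B) + NF
10 log₁₀(1.83×10⁷) = 72.62 dB
N = −174 + 72.62 + 4.44 = −96.94 dBm
SNR = P_sig − N = −92.4 − (−96.94) = 4.54 dB → 4.5 dB

4.5 dB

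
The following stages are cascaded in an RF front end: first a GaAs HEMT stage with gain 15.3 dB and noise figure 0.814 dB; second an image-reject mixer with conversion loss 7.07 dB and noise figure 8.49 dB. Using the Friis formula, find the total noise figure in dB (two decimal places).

1.41 dB

Convert to linear (a loss of L dB is a gain of −L dB): F_i = 10^(NF_i/10), G_i = 10^(G_i,dB/10)
  Stage 1: F_1 = 10^(0.814/10) = 1.206, G_1 = 10^(15.3/10) = 33.88
  Stage 2: F_2 = 10^(8.49/10) = 7.063, G_2 = 10^(−7.07/10) = 0.1963
Friis cascade:
  F = 1.206 + (7.063 − 1)/33.88 = 1.385
NF = 10 log₁₀(1.385) = 1.41 dB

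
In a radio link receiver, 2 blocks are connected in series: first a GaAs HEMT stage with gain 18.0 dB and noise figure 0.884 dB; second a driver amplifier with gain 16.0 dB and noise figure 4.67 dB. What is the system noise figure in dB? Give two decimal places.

0.99 dB

Convert to linear (a loss of L dB is a gain of −L dB): F_i = 10^(NF_i/10), G_i = 10^(G_i,dB/10)
  Stage 1: F_1 = 10^(0.884/10) = 1.226, G_1 = 10^(18.0/10) = 63.10
  Stage 2: F_2 = 10^(4.67/10) = 2.931, G_2 = 10^(16.0/10) = 39.81
Friis cascade:
  F = 1.226 + (2.931 − 1)/63.10 = 1.256
NF = 10 log₁₀(1.256) = 0.99 dB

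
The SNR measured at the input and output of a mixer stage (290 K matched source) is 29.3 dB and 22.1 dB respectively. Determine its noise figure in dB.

7.2 dB

NF (dB) = SNR_in(dB) − SNR_out(dB) when the source is at T₀
NF = 29.3 − 22.1 = 7.2 dB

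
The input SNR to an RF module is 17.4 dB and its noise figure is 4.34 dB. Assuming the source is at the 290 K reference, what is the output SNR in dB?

By definition F = SNR_in/SNR_out, so in dB: SNR_out = SNR_in − NF
SNR_out = 17.4 − 4.34 = 13.06 dB

13.06 dB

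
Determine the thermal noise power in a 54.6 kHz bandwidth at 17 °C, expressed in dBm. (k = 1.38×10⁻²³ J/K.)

T = 17 °C + 273.15 = 290.15 K
P_n = kTB = 1.38×10⁻²³ × 290.15 × 5.46×10⁴ = 2.19×10⁻¹⁶ W
In dBm: 10 log₁₀(2.19×10⁻¹⁶ / 10⁻³) = −126.6 dBm

−126.6 dBm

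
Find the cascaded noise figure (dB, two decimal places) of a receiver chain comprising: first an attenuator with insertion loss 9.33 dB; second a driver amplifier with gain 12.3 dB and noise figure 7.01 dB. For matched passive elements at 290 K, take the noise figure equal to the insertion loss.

16.34 dB

Convert to linear (a loss of L dB is a gain of −L dB): F_i = 10^(NF_i/10), G_i = 10^(G_i,dB/10)
  Stage 1: F_1 = 10^(9.33/10) = 8.570, G_1 = 10^(−9.33/10) = 0.1167
  Stage 2: F_2 = 10^(7.01/10) = 5.023, G_2 = 10^(12.3/10) = 16.98
Friis cascade:
  F = 8.570 + (5.023 − 1)/0.1167 = 43.05
NF = 10 log₁₀(43.05) = 16.34 dB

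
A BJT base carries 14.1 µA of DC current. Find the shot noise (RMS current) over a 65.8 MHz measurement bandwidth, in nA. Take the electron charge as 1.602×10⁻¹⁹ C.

17.2 nA

I_n = √(2qI·B)
2qI·B = 2 × 1.602×10⁻¹⁹ × 1.41×10⁻⁵ × 6.58×10⁷ = 2.97×10⁻¹⁶ A²
I_n = √(2.97×10⁻¹⁶) = 1.72×10⁻⁸ A = 17.2 nA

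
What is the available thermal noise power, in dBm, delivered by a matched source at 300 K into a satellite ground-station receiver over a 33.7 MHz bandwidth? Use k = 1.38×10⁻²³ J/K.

−98.6 dBm

P_n = kTB = 1.38×10⁻²³ × 300 × 3.37×10⁷ = 1.40×10⁻¹³ W
In dBm: 10 log₁₀(1.40×10⁻¹³ / 10⁻³) = −98.6 dBm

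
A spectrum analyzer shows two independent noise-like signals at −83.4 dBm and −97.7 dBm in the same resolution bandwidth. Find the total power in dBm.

−83.2 dBm

Convert to linear, add, convert back:
P₁ = 4.57×10⁻¹² W, P₂ = 1.70×10⁻¹³ W
P_tot = 4.74×10⁻¹² W → 10 log₁₀(P_tot / 10⁻³) = −83.2 dBm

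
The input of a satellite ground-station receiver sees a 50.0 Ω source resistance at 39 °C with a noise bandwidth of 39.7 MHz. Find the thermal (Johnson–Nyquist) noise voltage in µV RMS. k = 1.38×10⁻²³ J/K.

5.85 µV

T = 39 °C + 273.15 = 312.15 K
V_n = √(4kTRB)
4kTRB = 4 × 1.38×10⁻²³ × 312.15 × 5.00×10¹ × 3.97×10⁷ = 3.42×10⁻¹¹ V²
V_n = √(3.42×10⁻¹¹) = 5.85×10⁻⁶ V = 5.85 µV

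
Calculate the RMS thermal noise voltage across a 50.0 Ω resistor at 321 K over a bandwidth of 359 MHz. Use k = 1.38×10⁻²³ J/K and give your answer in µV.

17.8 µV

V_n = √(4kTRB)
4kTRB = 4 × 1.38×10⁻²³ × 321 × 5.00×10¹ × 3.59×10⁸ = 3.18×10⁻¹⁰ V²
V_n = √(3.18×10⁻¹⁰) = 1.78×10⁻⁵ V = 17.8 µV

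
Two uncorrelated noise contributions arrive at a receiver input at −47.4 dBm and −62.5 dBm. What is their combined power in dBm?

Convert to linear, add, convert back:
P₁ = 1.82×10⁻⁸ W, P₂ = 5.62×10⁻¹⁰ W
P_tot = 1.88×10⁻⁸ W → 10 log₁₀(P_tot / 10⁻³) = −47.3 dBm

−47.3 dBm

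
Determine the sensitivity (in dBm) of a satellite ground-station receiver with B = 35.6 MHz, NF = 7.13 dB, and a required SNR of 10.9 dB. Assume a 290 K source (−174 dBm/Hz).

−80.5 dBm

Sensitivity = −174 + 10 log₁₀(B) + NF + SNR_min
= −174 + 75.51 + 7.13 + 10.9
= −80.46 dBm → −80.5 dBm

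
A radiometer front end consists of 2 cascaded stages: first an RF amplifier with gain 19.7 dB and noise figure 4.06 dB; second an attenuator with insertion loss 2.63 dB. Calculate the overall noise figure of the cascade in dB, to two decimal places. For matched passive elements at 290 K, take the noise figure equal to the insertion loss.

4.08 dB

Convert to linear (a loss of L dB is a gain of −L dB): F_i = 10^(NF_i/10), G_i = 10^(G_i,dB/10)
  Stage 1: F_1 = 10^(4.06/10) = 2.547, G_1 = 10^(19.7/10) = 93.33
  Stage 2: F_2 = 10^(2.63/10) = 1.832, G_2 = 10^(−2.63/10) = 0.5458
Friis cascade:
  F = 2.547 + (1.832 − 1)/93.33 = 2.556
NF = 10 log₁₀(2.556) = 4.08 dB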